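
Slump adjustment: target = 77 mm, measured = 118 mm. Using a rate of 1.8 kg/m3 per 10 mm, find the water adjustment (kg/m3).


Difference = 77 - 118 = -41 mm
Water adjustment = -41 * 1.8 / 10 = -7.4 kg/m3

-7.4


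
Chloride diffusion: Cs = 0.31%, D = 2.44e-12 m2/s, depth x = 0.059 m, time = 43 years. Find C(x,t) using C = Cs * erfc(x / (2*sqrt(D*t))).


t_seconds = 43 * 365.25 * 24 * 3600 = 1356976800.0 s
arg = 0.059 / (2 * sqrt(2.44e-12 * 1356976800.0))
= 0.5127
erfc(0.5127) = 0.4684
C = 0.31 * 0.4684 = 0.1452%

0.1452


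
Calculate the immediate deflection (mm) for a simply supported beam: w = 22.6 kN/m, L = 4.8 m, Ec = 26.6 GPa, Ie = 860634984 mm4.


Convert: L = 4.8 m = 4800 mm, Ec = 26.6 GPa = 26600 MPa
delta = 5 * 22.6 * 4800^4 / (384 * 26600 * 860634984)
= 6.82 mm

6.82


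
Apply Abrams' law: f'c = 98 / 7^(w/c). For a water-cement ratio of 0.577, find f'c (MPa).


f'c = 98 / 7^0.577
= 98 / 3.073
= 31.89 MPa

31.89


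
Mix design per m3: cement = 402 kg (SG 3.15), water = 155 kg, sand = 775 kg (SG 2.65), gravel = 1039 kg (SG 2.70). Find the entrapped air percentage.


Vol cement = 402 / (3.15 * 1000) = 0.127619 m3
Vol water = 155 / 1000 = 0.155 m3
Vol sand = 775 / (2.65 * 1000) = 0.292453 m3
Vol gravel = 1039 / (2.70 * 1000) = 0.384815 m3
Total solid + water volume = 0.959887 m3
Air = (1 - 0.959887) * 100 = 4.01%

4.01


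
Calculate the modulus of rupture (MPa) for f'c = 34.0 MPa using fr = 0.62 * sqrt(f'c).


fr = 0.62 * sqrt(34.0)
= 3.615 MPa

3.615


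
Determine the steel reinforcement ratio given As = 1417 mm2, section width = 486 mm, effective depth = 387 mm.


rho = As / (b * d)
= 1417 / (486 * 387)
= 0.0075

0.0075


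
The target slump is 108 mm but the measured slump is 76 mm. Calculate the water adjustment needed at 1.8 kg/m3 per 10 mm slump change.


Difference = 108 - 76 = 32 mm
Water adjustment = 32 * 1.8 / 10 = 5.8 kg/m3

5.8


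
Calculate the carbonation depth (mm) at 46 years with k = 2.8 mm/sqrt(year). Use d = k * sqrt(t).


depth = k * sqrt(t)
= 2.8 * sqrt(46)
= 18.99 mm

18.99


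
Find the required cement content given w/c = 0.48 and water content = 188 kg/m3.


Cement = water / (w/c)
= 188 / 0.48
= 391.7 kg/m3

391.7


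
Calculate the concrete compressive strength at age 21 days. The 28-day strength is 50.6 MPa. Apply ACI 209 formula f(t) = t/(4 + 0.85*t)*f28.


f(21) = 21 / (4 + 0.85 * 21) * 50.6
= 21 / 21.85 * 50.6
= 48.63 MPa

48.63


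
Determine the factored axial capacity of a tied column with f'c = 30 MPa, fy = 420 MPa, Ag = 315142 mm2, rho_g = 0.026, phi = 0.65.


Ast = rho * Ag = 0.026 * 315142 = 8193.692 mm2
phi*Pn = 0.65 * 0.80 * (0.85 * 30 * (315142 - 8193.692) + 420 * 8193.692) / 1000
= 5859.64 kN

5859.64


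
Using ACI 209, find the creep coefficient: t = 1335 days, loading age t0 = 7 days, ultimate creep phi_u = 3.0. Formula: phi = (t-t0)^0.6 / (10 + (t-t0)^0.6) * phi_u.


dt = 1335 - 7 = 1328
phi = 1328^0.6 / (10 + 1328^0.6) * 3.0
= 2.646

2.646


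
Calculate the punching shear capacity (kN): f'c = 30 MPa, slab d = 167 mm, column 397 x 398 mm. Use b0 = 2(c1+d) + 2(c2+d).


b0 = 2*(397 + 167) + 2*(398 + 167) = 2258 mm
Vc = 0.33 * sqrt(30) * 2258 * 167 / 1000
= 681.58 kN

681.58


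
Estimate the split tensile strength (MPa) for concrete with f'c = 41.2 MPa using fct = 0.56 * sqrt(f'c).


fct = 0.56 * sqrt(41.2)
= 0.56 * 6.419
= 3.594 MPa

3.594


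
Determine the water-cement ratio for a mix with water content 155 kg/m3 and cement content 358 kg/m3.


w/c = water / cement
w/c = 155 / 358 = 0.433

0.433


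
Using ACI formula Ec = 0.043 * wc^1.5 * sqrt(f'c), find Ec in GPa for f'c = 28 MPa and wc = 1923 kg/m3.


Ec = 0.043 * 1923^1.5 * sqrt(28) / 1000
= 19.19 GPa

19.19


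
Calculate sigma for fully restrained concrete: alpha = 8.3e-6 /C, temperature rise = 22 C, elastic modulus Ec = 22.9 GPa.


sigma = alpha * dT * Ec
= 8.3e-6 * 22 * 22.9 * 1000
= 4.182 MPa

4.182


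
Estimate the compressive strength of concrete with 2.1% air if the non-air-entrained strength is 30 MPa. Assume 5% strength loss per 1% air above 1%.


Strength loss = (2.1 - 1) * 5 = 5.5%
f'c = 30 * (1 - 5.5/100)
= 28.35 MPa

28.35


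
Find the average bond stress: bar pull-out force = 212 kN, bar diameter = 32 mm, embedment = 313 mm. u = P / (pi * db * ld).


u = P / (pi * db * ld)
= 212 * 1000 / (pi * 32 * 313)
= 6.737 MPa

6.737


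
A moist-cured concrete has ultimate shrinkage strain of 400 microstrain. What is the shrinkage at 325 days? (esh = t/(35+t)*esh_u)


esh(325) = 325 / (35 + 325) * 400
= 325 / 360 * 400
= 361.1 microstrain

361.1


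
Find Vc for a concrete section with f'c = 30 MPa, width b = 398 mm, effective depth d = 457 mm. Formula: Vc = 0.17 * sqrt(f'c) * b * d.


Vc = 0.17 * sqrt(30) * 398 * 457 / 1000
= 169.36 kN

169.36


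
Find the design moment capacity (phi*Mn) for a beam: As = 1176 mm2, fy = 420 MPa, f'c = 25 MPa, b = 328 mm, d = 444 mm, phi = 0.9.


a = As * fy / (0.85 * f'c * b)
= 1176 * 420 / (0.85 * 25 * 328)
= 70.8637 mm
Mn = As * fy * (d - a/2) / 10^6
= 201.8 kN-m
phi*Mn = 0.9 * 201.8 = 181.62 kN-m

181.62


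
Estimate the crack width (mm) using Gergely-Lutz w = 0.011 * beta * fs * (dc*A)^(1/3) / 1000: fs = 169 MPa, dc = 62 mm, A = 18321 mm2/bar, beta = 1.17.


w = 0.011 * beta * fs * (dc * A)^(1/3) / 1000
= 0.011 * 1.17 * 169 * (62 * 18321)^(1/3) / 1000
= 0.227 mm

0.227


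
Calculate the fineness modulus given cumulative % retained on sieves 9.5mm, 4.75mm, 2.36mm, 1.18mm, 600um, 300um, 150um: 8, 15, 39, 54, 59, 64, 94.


FM = sum(cumulative % retained) / 100
= 333 / 100
= 3.33

3.33


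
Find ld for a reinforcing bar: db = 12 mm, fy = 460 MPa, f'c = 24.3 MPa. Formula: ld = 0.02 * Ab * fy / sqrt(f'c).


Ab = pi * 12^2 / 4 = 113.097 mm2
ld = 0.02 * 113.097 * 460 / sqrt(24.3)
= 211.1 mm

211.1


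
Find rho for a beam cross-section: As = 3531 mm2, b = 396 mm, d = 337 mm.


rho = As / (b * d)
= 3531 / (396 * 337)
= 0.0265

0.0265


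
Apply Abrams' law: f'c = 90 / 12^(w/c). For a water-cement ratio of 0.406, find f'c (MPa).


f'c = 90 / 12^0.406
= 90 / 2.743
= 32.82 MPa

32.82


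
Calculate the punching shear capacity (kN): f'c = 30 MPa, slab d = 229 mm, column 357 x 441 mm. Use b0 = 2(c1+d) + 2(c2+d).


b0 = 2*(357 + 229) + 2*(441 + 229) = 2512 mm
Vc = 0.33 * sqrt(30) * 2512 * 229 / 1000
= 1039.75 kN

1039.75


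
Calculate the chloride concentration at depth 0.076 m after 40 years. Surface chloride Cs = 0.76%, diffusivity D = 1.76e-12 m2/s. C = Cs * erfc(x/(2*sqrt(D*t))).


t_seconds = 40 * 365.25 * 24 * 3600 = 1262304000.0 s
arg = 0.076 / (2 * sqrt(1.76e-12 * 1262304000.0))
= 0.8062
erfc(0.8062) = 0.2542
C = 0.76 * 0.2542 = 0.1932%

0.1932


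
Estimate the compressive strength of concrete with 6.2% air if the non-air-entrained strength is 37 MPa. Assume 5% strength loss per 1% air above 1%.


Strength loss = (6.2 - 1) * 5 = 26.0%
f'c = 37 * (1 - 26.0/100)
= 27.38 MPa

27.38


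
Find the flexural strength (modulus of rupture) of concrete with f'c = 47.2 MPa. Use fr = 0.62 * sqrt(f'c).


fr = 0.62 * sqrt(47.2)
= 4.26 MPa

4.26


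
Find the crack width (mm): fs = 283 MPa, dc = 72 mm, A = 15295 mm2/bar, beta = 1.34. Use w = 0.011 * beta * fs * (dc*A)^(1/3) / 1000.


w = 0.011 * beta * fs * (dc * A)^(1/3) / 1000
= 0.011 * 1.34 * 283 * (72 * 15295)^(1/3) / 1000
= 0.431 mm

0.431


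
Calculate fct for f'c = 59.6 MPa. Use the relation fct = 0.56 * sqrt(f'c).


fct = 0.56 * sqrt(59.6)
= 0.56 * 7.72
= 4.323 MPa

4.323


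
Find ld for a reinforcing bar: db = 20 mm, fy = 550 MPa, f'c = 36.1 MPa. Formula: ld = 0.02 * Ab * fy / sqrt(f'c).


Ab = pi * 20^2 / 4 = 314.159 mm2
ld = 0.02 * 314.159 * 550 / sqrt(36.1)
= 575.2 mm

575.2


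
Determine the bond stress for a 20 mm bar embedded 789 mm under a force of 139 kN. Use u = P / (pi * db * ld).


u = P / (pi * db * ld)
= 139 * 1000 / (pi * 20 * 789)
= 2.804 MPa

2.804


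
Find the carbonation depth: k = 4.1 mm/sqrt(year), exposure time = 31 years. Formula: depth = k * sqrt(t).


depth = k * sqrt(t)
= 4.1 * sqrt(31)
= 22.83 mm

22.83


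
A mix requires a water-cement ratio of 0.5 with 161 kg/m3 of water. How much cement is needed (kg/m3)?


Cement = water / (w/c)
= 161 / 0.5
= 322.0 kg/m3

322.0


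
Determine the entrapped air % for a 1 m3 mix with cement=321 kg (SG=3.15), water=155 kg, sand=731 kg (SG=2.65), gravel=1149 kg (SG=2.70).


Vol cement = 321 / (3.15 * 1000) = 0.101905 m3
Vol water = 155 / 1000 = 0.155 m3
Vol sand = 731 / (2.65 * 1000) = 0.275849 m3
Vol gravel = 1149 / (2.70 * 1000) = 0.425556 m3
Total solid + water volume = 0.958309 m3
Air = (1 - 0.958309) * 100 = 4.17%

4.17


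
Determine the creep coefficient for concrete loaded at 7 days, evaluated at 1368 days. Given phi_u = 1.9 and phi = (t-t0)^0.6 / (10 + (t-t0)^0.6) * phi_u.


dt = 1368 - 7 = 1361
phi = 1361^0.6 / (10 + 1361^0.6) * 1.9
= 1.679

1.679


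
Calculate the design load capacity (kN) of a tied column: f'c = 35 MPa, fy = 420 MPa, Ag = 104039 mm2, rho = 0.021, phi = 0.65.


Ast = rho * Ag = 0.021 * 104039 = 2184.819 mm2
phi*Pn = 0.65 * 0.80 * (0.85 * 35 * (104039 - 2184.819) + 420 * 2184.819) / 1000
= 2052.85 kN

2052.85


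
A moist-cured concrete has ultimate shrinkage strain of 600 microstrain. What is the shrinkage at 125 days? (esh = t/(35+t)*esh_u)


esh(125) = 125 / (35 + 125) * 600
= 125 / 160 * 600
= 468.8 microstrain

468.8


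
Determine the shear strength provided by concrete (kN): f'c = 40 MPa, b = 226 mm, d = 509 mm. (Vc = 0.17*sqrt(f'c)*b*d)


Vc = 0.17 * sqrt(40) * 226 * 509 / 1000
= 123.68 kN

123.68


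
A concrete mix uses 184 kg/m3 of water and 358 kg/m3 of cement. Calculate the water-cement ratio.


w/c = water / cement
w/c = 184 / 358 = 0.514

0.514


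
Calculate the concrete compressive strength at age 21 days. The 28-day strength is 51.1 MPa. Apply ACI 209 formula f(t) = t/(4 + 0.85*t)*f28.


f(21) = 21 / (4 + 0.85 * 21) * 51.1
= 21 / 21.85 * 51.1
= 49.11 MPa

49.11


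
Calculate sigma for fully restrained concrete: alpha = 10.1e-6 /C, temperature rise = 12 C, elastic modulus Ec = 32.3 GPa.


sigma = alpha * dT * Ec
= 10.1e-6 * 12 * 32.3 * 1000
= 3.915 MPa

3.915


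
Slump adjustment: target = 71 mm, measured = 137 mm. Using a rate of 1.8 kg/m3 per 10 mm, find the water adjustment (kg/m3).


Difference = 71 - 137 = -66 mm
Water adjustment = -66 * 1.8 / 10 = -11.9 kg/m3

-11.9


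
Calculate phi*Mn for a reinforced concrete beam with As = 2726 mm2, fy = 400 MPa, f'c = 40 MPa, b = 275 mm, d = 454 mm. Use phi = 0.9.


a = As * fy / (0.85 * f'c * b)
= 2726 * 400 / (0.85 * 40 * 275)
= 116.6203 mm
Mn = As * fy * (d - a/2) / 10^6
= 431.4602 kN-m
phi*Mn = 0.9 * 431.4602 = 388.31 kN-m

388.31


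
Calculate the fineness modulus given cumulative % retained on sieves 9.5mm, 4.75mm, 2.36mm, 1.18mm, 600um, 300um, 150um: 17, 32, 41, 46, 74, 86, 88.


FM = sum(cumulative % retained) / 100
= 384 / 100
= 3.84

3.84


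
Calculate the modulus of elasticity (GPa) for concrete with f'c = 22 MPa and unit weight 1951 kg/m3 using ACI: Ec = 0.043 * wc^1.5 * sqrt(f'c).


Ec = 0.043 * 1951^1.5 * sqrt(22) / 1000
= 17.38 GPa

17.38


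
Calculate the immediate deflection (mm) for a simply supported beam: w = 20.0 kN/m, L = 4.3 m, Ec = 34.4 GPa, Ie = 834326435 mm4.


Convert: L = 4.3 m = 4300 mm, Ec = 34.4 GPa = 34400 MPa
delta = 5 * 20.0 * 4300^4 / (384 * 34400 * 834326435)
= 3.1 mm

3.1


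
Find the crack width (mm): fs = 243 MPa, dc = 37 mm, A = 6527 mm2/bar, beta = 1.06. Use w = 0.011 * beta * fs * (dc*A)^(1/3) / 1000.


w = 0.011 * beta * fs * (dc * A)^(1/3) / 1000
= 0.011 * 1.06 * 243 * (37 * 6527)^(1/3) / 1000
= 0.176 mm

0.176


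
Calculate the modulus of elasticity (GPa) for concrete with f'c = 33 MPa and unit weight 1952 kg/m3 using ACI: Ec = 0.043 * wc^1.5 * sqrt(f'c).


Ec = 0.043 * 1952^1.5 * sqrt(33) / 1000
= 21.3 GPa

21.3


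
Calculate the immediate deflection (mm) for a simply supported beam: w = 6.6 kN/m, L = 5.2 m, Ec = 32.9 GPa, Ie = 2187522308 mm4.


Convert: L = 5.2 m = 5200 mm, Ec = 32.9 GPa = 32900 MPa
delta = 5 * 6.6 * 5200^4 / (384 * 32900 * 2187522308)
= 0.87 mm

0.87


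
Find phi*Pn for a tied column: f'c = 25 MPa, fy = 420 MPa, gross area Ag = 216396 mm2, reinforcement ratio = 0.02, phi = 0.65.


Ast = rho * Ag = 0.02 * 216396 = 4327.92 mm2
phi*Pn = 0.65 * 0.80 * (0.85 * 25 * (216396 - 4327.92) + 420 * 4327.92) / 1000
= 3288.57 kN

3288.57


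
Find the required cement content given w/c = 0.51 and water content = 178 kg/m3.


Cement = water / (w/c)
= 178 / 0.51
= 349.0 kg/m3

349.0


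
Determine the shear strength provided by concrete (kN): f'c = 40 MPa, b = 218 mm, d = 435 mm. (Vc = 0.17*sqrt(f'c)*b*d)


Vc = 0.17 * sqrt(40) * 218 * 435 / 1000
= 101.96 kN

101.96


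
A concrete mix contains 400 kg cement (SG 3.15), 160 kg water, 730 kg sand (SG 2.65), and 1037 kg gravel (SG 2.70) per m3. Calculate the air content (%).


Vol cement = 400 / (3.15 * 1000) = 0.126984 m3
Vol water = 160 / 1000 = 0.16 m3
Vol sand = 730 / (2.65 * 1000) = 0.275472 m3
Vol gravel = 1037 / (2.70 * 1000) = 0.384074 m3
Total solid + water volume = 0.94653 m3
Air = (1 - 0.94653) * 100 = 5.35%

5.35


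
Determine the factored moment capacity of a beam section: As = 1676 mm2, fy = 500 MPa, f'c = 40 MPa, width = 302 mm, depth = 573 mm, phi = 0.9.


a = As * fy / (0.85 * f'c * b)
= 1676 * 500 / (0.85 * 40 * 302)
= 81.6128 mm
Mn = As * fy * (d - a/2) / 10^6
= 445.9782 kN-m
phi*Mn = 0.9 * 445.9782 = 401.38 kN-m

401.38


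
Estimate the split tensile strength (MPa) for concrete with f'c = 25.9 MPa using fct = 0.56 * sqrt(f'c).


fct = 0.56 * sqrt(25.9)
= 0.56 * 5.089
= 2.85 MPa

2.85


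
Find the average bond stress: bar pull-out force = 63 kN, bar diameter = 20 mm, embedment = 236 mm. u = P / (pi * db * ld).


u = P / (pi * db * ld)
= 63 * 1000 / (pi * 20 * 236)
= 4.249 MPa

4.249


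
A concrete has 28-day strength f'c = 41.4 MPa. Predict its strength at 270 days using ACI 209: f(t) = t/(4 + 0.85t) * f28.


f(270) = 270 / (4 + 0.85 * 270) * 41.4
= 270 / 233.5 * 41.4
= 47.87 MPa

47.87


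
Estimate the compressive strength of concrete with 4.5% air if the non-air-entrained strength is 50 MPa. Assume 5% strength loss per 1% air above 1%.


Strength loss = (4.5 - 1) * 5 = 17.5%
f'c = 50 * (1 - 17.5/100)
= 41.25 MPa

41.25


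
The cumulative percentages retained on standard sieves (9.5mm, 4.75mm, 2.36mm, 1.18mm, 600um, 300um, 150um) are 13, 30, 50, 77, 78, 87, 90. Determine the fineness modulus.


FM = sum(cumulative % retained) / 100
= 425 / 100
= 4.25

4.25


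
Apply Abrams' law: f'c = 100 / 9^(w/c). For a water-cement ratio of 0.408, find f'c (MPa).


f'c = 100 / 9^0.408
= 100 / 2.451
= 40.8 MPa

40.8


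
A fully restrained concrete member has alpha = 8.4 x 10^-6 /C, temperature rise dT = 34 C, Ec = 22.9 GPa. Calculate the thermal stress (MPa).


sigma = alpha * dT * Ec
= 8.4e-6 * 34 * 22.9 * 1000
= 6.54 MPa

6.54


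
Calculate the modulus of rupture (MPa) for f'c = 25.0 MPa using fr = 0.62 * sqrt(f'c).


fr = 0.62 * sqrt(25.0)
= 3.1 MPa

3.1


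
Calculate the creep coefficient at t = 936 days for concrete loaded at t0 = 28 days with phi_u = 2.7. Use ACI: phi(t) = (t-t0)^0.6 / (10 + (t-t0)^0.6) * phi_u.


dt = 936 - 28 = 908
phi = 908^0.6 / (10 + 908^0.6) * 2.7
= 2.312

2.312


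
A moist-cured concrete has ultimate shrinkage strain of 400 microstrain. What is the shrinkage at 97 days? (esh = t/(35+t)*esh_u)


esh(97) = 97 / (35 + 97) * 400
= 97 / 132 * 400
= 293.9 microstrain

293.9


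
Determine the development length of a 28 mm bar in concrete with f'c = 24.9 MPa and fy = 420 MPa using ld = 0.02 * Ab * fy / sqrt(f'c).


Ab = pi * 28^2 / 4 = 615.752 mm2
ld = 0.02 * 615.752 * 420 / sqrt(24.9)
= 1036.5 mm

1036.5


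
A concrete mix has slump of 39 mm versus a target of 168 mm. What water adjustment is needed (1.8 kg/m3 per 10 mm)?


Difference = 168 - 39 = 129 mm
Water adjustment = 129 * 1.8 / 10 = 23.2 kg/m3

23.2


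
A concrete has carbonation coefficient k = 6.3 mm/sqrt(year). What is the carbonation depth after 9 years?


depth = k * sqrt(t)
= 6.3 * sqrt(9)
= 18.9 mm

18.9


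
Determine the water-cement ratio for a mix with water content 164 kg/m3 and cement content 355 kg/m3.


w/c = water / cement
w/c = 164 / 355 = 0.462

0.462


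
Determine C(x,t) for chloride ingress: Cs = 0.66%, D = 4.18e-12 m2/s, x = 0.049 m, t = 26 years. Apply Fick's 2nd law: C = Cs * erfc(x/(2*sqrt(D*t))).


t_seconds = 26 * 365.25 * 24 * 3600 = 820497600.0 s
arg = 0.049 / (2 * sqrt(4.18e-12 * 820497600.0))
= 0.4183
erfc(0.4183) = 0.5541
C = 0.66 * 0.5541 = 0.3657%

0.3657


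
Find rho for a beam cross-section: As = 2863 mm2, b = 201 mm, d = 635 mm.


rho = As / (b * d)
= 2863 / (201 * 635)
= 0.0224

0.0224


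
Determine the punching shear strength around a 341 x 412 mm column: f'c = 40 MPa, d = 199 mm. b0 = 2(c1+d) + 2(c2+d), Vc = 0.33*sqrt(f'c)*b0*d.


b0 = 2*(341 + 199) + 2*(412 + 199) = 2302 mm
Vc = 0.33 * sqrt(40) * 2302 * 199 / 1000
= 956.1 kN

956.1


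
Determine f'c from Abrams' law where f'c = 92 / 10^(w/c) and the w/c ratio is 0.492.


f'c = 92 / 10^0.492
= 92 / 3.105
= 29.63 MPa

29.63


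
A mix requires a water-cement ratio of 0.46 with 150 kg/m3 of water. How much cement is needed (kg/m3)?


Cement = water / (w/c)
= 150 / 0.46
= 326.1 kg/m3

326.1


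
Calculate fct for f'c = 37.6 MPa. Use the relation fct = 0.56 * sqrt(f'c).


fct = 0.56 * sqrt(37.6)
= 0.56 * 6.132
= 3.434 MPa

3.434


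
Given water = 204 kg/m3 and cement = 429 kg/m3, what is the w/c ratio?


w/c = water / cement
w/c = 204 / 429 = 0.476

0.476


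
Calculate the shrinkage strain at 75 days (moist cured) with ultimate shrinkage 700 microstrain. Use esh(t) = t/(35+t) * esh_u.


esh(75) = 75 / (35 + 75) * 700
= 75 / 110 * 700
= 477.3 microstrain

477.3


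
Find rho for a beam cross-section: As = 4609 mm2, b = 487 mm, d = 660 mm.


rho = As / (b * d)
= 4609 / (487 * 660)
= 0.0143

0.0143


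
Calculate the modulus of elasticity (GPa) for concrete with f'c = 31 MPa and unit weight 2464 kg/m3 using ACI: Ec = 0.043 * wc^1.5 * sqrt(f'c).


Ec = 0.043 * 2464^1.5 * sqrt(31) / 1000
= 29.28 GPa

29.28


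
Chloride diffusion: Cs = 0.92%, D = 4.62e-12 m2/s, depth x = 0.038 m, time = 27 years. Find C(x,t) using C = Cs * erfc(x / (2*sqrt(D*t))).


t_seconds = 27 * 365.25 * 24 * 3600 = 852055200.0 s
arg = 0.038 / (2 * sqrt(4.62e-12 * 852055200.0))
= 0.3028
erfc(0.3028) = 0.6685
C = 0.92 * 0.6685 = 0.615%

0.615


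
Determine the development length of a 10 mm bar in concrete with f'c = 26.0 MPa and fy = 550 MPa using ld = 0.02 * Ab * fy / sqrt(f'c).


Ab = pi * 10^2 / 4 = 78.54 mm2
ld = 0.02 * 78.54 * 550 / sqrt(26.0)
= 169.4 mm

169.4


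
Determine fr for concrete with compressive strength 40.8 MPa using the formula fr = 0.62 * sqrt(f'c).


fr = 0.62 * sqrt(40.8)
= 3.96 MPa

3.96


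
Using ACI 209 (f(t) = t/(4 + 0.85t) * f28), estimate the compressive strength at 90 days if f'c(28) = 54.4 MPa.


f(90) = 90 / (4 + 0.85 * 90) * 54.4
= 90 / 80.5 * 54.4
= 60.82 MPa

60.82


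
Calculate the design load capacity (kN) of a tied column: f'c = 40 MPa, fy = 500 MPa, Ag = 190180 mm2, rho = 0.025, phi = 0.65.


Ast = rho * Ag = 0.025 * 190180 = 4754.5 mm2
phi*Pn = 0.65 * 0.80 * (0.85 * 40 * (190180 - 4754.5) + 500 * 4754.5) / 1000
= 4514.49 kN

4514.49


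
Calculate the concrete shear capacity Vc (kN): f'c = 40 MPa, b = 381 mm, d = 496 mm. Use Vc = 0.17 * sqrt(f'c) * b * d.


Vc = 0.17 * sqrt(40) * 381 * 496 / 1000
= 203.18 kN

203.18


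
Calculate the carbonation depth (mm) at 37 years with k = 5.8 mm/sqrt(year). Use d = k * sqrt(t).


depth = k * sqrt(t)
= 5.8 * sqrt(37)
= 35.28 mm

35.28


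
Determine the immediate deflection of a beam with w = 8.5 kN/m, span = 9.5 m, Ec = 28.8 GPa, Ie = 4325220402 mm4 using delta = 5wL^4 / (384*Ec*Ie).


Convert: L = 9.5 m = 9500 mm, Ec = 28.8 GPa = 28800 MPa
delta = 5 * 8.5 * 9500^4 / (384 * 28800 * 4325220402)
= 7.24 mm

7.24


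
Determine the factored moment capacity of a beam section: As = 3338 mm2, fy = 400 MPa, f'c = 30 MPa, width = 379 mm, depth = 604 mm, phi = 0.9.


a = As * fy / (0.85 * f'c * b)
= 3338 * 400 / (0.85 * 30 * 379)
= 138.1551 mm
Mn = As * fy * (d - a/2) / 10^6
= 714.2285 kN-m
phi*Mn = 0.9 * 714.2285 = 642.81 kN-m

642.81


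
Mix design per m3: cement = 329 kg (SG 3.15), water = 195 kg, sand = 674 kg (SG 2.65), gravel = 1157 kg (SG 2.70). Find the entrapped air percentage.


Vol cement = 329 / (3.15 * 1000) = 0.104444 m3
Vol water = 195 / 1000 = 0.195 m3
Vol sand = 674 / (2.65 * 1000) = 0.25434 m3
Vol gravel = 1157 / (2.70 * 1000) = 0.428519 m3
Total solid + water volume = 0.982303 m3
Air = (1 - 0.982303) * 100 = 1.77%

1.77


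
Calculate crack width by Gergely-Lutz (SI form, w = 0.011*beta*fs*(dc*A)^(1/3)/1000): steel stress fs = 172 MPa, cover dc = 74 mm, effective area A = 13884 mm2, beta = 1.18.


w = 0.011 * beta * fs * (dc * A)^(1/3) / 1000
= 0.011 * 1.18 * 172 * (74 * 13884)^(1/3) / 1000
= 0.225 mm

0.225


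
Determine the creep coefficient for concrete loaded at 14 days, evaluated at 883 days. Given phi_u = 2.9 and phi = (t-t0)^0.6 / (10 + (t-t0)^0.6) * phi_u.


dt = 883 - 14 = 869
phi = 869^0.6 / (10 + 869^0.6) * 2.9
= 2.474

2.474


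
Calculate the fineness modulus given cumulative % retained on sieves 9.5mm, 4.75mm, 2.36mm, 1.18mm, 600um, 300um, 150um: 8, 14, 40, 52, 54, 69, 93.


FM = sum(cumulative % retained) / 100
= 330 / 100
= 3.3

3.3


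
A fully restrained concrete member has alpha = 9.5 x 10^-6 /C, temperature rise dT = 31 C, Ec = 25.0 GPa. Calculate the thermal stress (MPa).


sigma = alpha * dT * Ec
= 9.5e-6 * 31 * 25.0 * 1000
= 7.362 MPa

7.362


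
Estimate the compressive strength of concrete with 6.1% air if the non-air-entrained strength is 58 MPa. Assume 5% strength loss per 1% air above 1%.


Strength loss = (6.1 - 1) * 5 = 25.5%
f'c = 58 * (1 - 25.5/100)
= 43.21 MPa

43.21


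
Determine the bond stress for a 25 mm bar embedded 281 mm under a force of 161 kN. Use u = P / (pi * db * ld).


u = P / (pi * db * ld)
= 161 * 1000 / (pi * 25 * 281)
= 7.295 MPa

7.295


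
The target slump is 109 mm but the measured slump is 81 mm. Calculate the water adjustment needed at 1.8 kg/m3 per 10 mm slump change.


Difference = 109 - 81 = 28 mm
Water adjustment = 28 * 1.8 / 10 = 5.0 kg/m3

5.0


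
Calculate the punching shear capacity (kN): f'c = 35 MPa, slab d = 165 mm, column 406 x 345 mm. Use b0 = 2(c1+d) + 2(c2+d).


b0 = 2*(406 + 165) + 2*(345 + 165) = 2162 mm
Vc = 0.33 * sqrt(35) * 2162 * 165 / 1000
= 696.45 kN

696.45


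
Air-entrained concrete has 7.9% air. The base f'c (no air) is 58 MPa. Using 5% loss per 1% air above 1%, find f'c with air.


Strength loss = (7.9 - 1) * 5 = 34.5%
f'c = 58 * (1 - 34.5/100)
= 37.99 MPa

37.99


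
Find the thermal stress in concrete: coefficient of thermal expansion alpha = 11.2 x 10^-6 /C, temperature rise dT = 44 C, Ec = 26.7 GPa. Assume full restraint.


sigma = alpha * dT * Ec
= 11.2e-6 * 44 * 26.7 * 1000
= 13.158 MPa

13.158


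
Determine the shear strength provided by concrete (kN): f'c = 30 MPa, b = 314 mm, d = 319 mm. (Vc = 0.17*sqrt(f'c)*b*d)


Vc = 0.17 * sqrt(30) * 314 * 319 / 1000
= 93.27 kN

93.27


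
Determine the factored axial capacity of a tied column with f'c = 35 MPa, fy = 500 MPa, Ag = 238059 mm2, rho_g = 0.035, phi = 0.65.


Ast = rho * Ag = 0.035 * 238059 = 8332.065 mm2
phi*Pn = 0.65 * 0.80 * (0.85 * 35 * (238059 - 8332.065) + 500 * 8332.065) / 1000
= 5720.21 kN

5720.21


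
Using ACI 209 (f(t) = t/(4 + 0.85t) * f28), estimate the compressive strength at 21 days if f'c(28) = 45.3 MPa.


f(21) = 21 / (4 + 0.85 * 21) * 45.3
= 21 / 21.85 * 45.3
= 43.54 MPa

43.54


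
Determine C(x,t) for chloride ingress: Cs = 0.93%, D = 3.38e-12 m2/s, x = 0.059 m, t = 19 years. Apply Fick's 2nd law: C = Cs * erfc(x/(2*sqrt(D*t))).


t_seconds = 19 * 365.25 * 24 * 3600 = 599594400.0 s
arg = 0.059 / (2 * sqrt(3.38e-12 * 599594400.0))
= 0.6553
erfc(0.6553) = 0.3541
C = 0.93 * 0.3541 = 0.3293%

0.3293


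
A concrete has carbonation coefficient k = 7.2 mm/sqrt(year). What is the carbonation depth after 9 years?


depth = k * sqrt(t)
= 7.2 * sqrt(9)
= 21.6 mm

21.6


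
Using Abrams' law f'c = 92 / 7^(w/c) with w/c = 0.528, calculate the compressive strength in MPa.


f'c = 92 / 7^0.528
= 92 / 2.794
= 32.93 MPa

32.93


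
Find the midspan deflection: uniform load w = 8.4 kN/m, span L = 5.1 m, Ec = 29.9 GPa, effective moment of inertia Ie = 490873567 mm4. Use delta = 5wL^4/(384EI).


Convert: L = 5.1 m = 5100 mm, Ec = 29.9 GPa = 29900 MPa
delta = 5 * 8.4 * 5100^4 / (384 * 29900 * 490873567)
= 5.04 mm

5.04


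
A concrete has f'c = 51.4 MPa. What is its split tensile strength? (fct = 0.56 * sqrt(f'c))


fct = 0.56 * sqrt(51.4)
= 0.56 * 7.169
= 4.015 MPa

4.015


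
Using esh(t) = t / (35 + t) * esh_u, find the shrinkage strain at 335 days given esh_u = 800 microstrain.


esh(335) = 335 / (35 + 335) * 800
= 335 / 370 * 800
= 724.3 microstrain

724.3


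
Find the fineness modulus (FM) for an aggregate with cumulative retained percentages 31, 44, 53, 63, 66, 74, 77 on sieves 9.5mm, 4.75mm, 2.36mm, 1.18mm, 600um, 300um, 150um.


FM = sum(cumulative % retained) / 100
= 408 / 100
= 4.08

4.08


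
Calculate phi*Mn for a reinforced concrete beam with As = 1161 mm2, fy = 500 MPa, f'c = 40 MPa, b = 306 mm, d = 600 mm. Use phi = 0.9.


a = As * fy / (0.85 * f'c * b)
= 1161 * 500 / (0.85 * 40 * 306)
= 55.7958 mm
Mn = As * fy * (d - a/2) / 10^6
= 332.1053 kN-m
phi*Mn = 0.9 * 332.1053 = 298.89 kN-m

298.89


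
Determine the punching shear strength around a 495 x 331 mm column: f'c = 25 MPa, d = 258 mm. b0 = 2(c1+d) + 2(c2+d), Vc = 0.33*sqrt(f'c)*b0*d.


b0 = 2*(495 + 258) + 2*(331 + 258) = 2684 mm
Vc = 0.33 * sqrt(25) * 2684 * 258 / 1000
= 1142.58 kN

1142.58


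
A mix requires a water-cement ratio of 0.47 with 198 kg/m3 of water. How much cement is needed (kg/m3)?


Cement = water / (w/c)
= 198 / 0.47
= 421.3 kg/m3

421.3


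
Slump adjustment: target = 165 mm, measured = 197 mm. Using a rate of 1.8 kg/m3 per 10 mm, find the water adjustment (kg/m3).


Difference = 165 - 197 = -32 mm
Water adjustment = -32 * 1.8 / 10 = -5.8 kg/m3

-5.8


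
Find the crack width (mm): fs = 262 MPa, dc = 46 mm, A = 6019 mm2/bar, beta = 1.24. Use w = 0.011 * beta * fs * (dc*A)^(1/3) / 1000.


w = 0.011 * beta * fs * (dc * A)^(1/3) / 1000
= 0.011 * 1.24 * 262 * (46 * 6019)^(1/3) / 1000
= 0.233 mm

0.233


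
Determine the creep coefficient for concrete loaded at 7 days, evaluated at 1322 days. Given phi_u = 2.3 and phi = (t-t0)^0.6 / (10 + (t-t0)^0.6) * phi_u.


dt = 1322 - 7 = 1315
phi = 1315^0.6 / (10 + 1315^0.6) * 2.3
= 2.027

2.027


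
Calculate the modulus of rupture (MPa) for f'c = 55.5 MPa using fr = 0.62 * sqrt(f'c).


fr = 0.62 * sqrt(55.5)
= 4.619 MPa

4.619


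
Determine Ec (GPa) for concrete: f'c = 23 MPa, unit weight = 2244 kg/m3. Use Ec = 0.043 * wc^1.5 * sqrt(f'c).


Ec = 0.043 * 2244^1.5 * sqrt(23) / 1000
= 21.92 GPa

21.92


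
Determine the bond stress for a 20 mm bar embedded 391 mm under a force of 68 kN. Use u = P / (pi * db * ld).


u = P / (pi * db * ld)
= 68 * 1000 / (pi * 20 * 391)
= 2.768 MPa

2.768


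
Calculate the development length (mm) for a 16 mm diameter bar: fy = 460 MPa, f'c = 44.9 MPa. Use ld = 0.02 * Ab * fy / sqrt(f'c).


Ab = pi * 16^2 / 4 = 201.062 mm2
ld = 0.02 * 201.062 * 460 / sqrt(44.9)
= 276.1 mm

276.1


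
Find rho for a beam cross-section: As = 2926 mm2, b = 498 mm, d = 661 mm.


rho = As / (b * d)
= 2926 / (498 * 661)
= 0.0089

0.0089


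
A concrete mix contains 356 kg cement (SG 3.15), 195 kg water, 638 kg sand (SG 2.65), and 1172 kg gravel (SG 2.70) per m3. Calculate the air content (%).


Vol cement = 356 / (3.15 * 1000) = 0.113016 m3
Vol water = 195 / 1000 = 0.195 m3
Vol sand = 638 / (2.65 * 1000) = 0.240755 m3
Vol gravel = 1172 / (2.70 * 1000) = 0.434074 m3
Total solid + water volume = 0.982845 m3
Air = (1 - 0.982845) * 100 = 1.72%

1.72


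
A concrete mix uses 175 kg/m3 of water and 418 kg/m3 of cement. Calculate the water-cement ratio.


w/c = water / cement
w/c = 175 / 418 = 0.419

0.419


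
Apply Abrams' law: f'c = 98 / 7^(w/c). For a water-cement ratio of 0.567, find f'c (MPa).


f'c = 98 / 7^0.567
= 98 / 3.014
= 32.51 MPa

32.51


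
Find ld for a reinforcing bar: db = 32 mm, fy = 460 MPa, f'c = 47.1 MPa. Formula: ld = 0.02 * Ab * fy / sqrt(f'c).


Ab = pi * 32^2 / 4 = 804.248 mm2
ld = 0.02 * 804.248 * 460 / sqrt(47.1)
= 1078.1 mm

1078.1


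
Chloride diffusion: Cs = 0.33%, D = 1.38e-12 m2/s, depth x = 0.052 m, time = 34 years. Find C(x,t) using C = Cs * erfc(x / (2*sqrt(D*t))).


t_seconds = 34 * 365.25 * 24 * 3600 = 1072958400.0 s
arg = 0.052 / (2 * sqrt(1.38e-12 * 1072958400.0))
= 0.6757
erfc(0.6757) = 0.3393
C = 0.33 * 0.3393 = 0.112%

0.112


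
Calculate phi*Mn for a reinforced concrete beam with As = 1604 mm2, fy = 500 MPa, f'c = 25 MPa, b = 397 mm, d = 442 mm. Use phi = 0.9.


a = As * fy / (0.85 * f'c * b)
= 1604 * 500 / (0.85 * 25 * 397)
= 95.0659 mm
Mn = As * fy * (d - a/2) / 10^6
= 316.3626 kN-m
phi*Mn = 0.9 * 316.3626 = 284.73 kN-m

284.73


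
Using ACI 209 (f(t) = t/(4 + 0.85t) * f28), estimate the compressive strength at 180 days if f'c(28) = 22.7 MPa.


f(180) = 180 / (4 + 0.85 * 180) * 22.7
= 180 / 157.0 * 22.7
= 26.03 MPa

26.03


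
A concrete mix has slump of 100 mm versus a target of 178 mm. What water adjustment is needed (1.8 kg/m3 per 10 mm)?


Difference = 178 - 100 = 78 mm
Water adjustment = 78 * 1.8 / 10 = 14.0 kg/m3

14.0


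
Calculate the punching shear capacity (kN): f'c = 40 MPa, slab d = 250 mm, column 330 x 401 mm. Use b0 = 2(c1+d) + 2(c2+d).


b0 = 2*(330 + 250) + 2*(401 + 250) = 2462 mm
Vc = 0.33 * sqrt(40) * 2462 * 250 / 1000
= 1284.61 kN

1284.61


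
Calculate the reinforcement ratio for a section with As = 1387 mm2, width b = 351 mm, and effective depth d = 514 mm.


rho = As / (b * d)
= 1387 / (351 * 514)
= 0.0077

0.0077


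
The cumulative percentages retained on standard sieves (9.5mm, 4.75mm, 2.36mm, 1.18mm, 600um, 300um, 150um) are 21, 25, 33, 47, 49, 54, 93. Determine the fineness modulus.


FM = sum(cumulative % retained) / 100
= 322 / 100
= 3.22

3.22


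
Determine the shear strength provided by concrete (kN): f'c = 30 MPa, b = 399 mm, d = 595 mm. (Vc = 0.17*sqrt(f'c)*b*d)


Vc = 0.17 * sqrt(30) * 399 * 595 / 1000
= 221.05 kN

221.05


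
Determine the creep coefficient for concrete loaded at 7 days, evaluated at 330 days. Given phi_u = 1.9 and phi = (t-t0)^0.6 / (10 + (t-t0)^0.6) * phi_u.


dt = 330 - 7 = 323
phi = 323^0.6 / (10 + 323^0.6) * 1.9
= 1.448

1.448


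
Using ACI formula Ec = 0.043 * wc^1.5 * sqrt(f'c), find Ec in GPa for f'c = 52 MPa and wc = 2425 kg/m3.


Ec = 0.043 * 2425^1.5 * sqrt(52) / 1000
= 37.03 GPa

37.03


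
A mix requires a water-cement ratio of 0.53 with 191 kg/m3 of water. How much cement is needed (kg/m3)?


Cement = water / (w/c)
= 191 / 0.53
= 360.4 kg/m3

360.4


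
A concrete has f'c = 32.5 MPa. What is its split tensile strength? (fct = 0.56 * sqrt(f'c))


fct = 0.56 * sqrt(32.5)
= 0.56 * 5.701
= 3.192 MPa

3.192


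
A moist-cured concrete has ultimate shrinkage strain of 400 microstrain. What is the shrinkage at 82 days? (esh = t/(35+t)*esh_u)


esh(82) = 82 / (35 + 82) * 400
= 82 / 117 * 400
= 280.3 microstrain

280.3


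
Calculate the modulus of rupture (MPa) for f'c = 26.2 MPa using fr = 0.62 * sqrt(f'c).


fr = 0.62 * sqrt(26.2)
= 3.174 MPa

3.174


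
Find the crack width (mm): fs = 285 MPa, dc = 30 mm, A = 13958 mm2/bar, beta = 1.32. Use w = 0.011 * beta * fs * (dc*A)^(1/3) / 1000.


w = 0.011 * beta * fs * (dc * A)^(1/3) / 1000
= 0.011 * 1.32 * 285 * (30 * 13958)^(1/3) / 1000
= 0.31 mm

0.31


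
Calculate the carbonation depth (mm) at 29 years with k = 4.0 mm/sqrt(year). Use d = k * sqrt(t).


depth = k * sqrt(t)
= 4.0 * sqrt(29)
= 21.54 mm

21.54


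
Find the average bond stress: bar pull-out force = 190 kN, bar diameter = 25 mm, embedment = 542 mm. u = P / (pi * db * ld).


u = P / (pi * db * ld)
= 190 * 1000 / (pi * 25 * 542)
= 4.463 MPa

4.463


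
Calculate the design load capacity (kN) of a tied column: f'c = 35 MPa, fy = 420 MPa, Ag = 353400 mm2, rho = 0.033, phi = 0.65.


Ast = rho * Ag = 0.033 * 353400 = 11662.2 mm2
phi*Pn = 0.65 * 0.80 * (0.85 * 35 * (353400 - 11662.2) + 420 * 11662.2) / 1000
= 7833.71 kN

7833.71


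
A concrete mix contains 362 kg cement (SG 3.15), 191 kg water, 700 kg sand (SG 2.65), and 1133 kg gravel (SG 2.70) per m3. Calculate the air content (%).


Vol cement = 362 / (3.15 * 1000) = 0.114921 m3
Vol water = 191 / 1000 = 0.191 m3
Vol sand = 700 / (2.65 * 1000) = 0.264151 m3
Vol gravel = 1133 / (2.70 * 1000) = 0.41963 m3
Total solid + water volume = 0.989701 m3
Air = (1 - 0.989701) * 100 = 1.03%

1.03


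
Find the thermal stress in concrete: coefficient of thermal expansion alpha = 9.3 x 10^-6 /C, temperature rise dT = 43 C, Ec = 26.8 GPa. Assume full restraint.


sigma = alpha * dT * Ec
= 9.3e-6 * 43 * 26.8 * 1000
= 10.717 MPa

10.717


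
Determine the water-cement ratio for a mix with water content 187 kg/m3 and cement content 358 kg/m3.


w/c = water / cement
w/c = 187 / 358 = 0.522

0.522


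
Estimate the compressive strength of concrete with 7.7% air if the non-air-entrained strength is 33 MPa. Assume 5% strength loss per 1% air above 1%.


Strength loss = (7.7 - 1) * 5 = 33.5%
f'c = 33 * (1 - 33.5/100)
= 21.95 MPa

21.95


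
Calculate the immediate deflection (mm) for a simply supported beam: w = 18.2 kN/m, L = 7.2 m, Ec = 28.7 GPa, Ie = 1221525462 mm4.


Convert: L = 7.2 m = 7200 mm, Ec = 28.7 GPa = 28700 MPa
delta = 5 * 18.2 * 7200^4 / (384 * 28700 * 1221525462)
= 18.17 mm

18.17


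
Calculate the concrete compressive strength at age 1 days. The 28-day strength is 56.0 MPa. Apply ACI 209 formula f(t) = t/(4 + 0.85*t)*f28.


f(1) = 1 / (4 + 0.85 * 1) * 56.0
= 1 / 4.85 * 56.0
= 11.55 MPa

11.55


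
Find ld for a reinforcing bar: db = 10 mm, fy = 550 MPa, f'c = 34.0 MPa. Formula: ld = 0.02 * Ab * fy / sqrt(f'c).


Ab = pi * 10^2 / 4 = 78.54 mm2
ld = 0.02 * 78.54 * 550 / sqrt(34.0)
= 148.2 mm

148.2


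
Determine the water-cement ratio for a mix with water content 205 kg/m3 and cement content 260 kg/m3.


w/c = water / cement
w/c = 205 / 260 = 0.788

0.788


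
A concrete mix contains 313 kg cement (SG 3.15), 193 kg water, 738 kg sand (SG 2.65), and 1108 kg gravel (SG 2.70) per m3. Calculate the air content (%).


Vol cement = 313 / (3.15 * 1000) = 0.099365 m3
Vol water = 193 / 1000 = 0.193 m3
Vol sand = 738 / (2.65 * 1000) = 0.278491 m3
Vol gravel = 1108 / (2.70 * 1000) = 0.41037 m3
Total solid + water volume = 0.981226 m3
Air = (1 - 0.981226) * 100 = 1.88%

1.88


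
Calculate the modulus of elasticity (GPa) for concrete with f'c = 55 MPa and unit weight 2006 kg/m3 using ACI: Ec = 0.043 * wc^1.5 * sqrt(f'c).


Ec = 0.043 * 2006^1.5 * sqrt(55) / 1000
= 28.65 GPa

28.65


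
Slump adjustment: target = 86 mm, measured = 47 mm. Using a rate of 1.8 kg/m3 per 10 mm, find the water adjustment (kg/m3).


Difference = 86 - 47 = 39 mm
Water adjustment = 39 * 1.8 / 10 = 7.0 kg/m3

7.0


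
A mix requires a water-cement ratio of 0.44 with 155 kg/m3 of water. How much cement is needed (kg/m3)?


Cement = water / (w/c)
= 155 / 0.44
= 352.3 kg/m3

352.3


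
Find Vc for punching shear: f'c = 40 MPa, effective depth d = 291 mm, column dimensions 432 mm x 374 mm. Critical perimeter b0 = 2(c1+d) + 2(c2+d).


b0 = 2*(432 + 291) + 2*(374 + 291) = 2776 mm
Vc = 0.33 * sqrt(40) * 2776 * 291 / 1000
= 1686.0 kN

1686.0


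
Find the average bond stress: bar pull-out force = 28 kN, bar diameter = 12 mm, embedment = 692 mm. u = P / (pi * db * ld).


u = P / (pi * db * ld)
= 28 * 1000 / (pi * 12 * 692)
= 1.073 MPa

1.073


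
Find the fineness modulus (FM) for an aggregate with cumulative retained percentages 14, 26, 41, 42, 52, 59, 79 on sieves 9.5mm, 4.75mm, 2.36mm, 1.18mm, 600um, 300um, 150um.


FM = sum(cumulative % retained) / 100
= 313 / 100
= 3.13

3.13


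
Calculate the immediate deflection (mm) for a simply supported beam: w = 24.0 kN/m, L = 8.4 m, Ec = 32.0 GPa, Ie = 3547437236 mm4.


Convert: L = 8.4 m = 8400 mm, Ec = 32.0 GPa = 32000 MPa
delta = 5 * 24.0 * 8400^4 / (384 * 32000 * 3547437236)
= 13.71 mm

13.71


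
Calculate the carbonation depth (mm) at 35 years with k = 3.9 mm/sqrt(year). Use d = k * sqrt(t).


depth = k * sqrt(t)
= 3.9 * sqrt(35)
= 23.07 mm

23.07


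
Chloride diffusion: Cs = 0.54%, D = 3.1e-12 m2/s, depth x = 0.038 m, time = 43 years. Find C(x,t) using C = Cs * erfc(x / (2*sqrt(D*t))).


t_seconds = 43 * 365.25 * 24 * 3600 = 1356976800.0 s
arg = 0.038 / (2 * sqrt(3.1e-12 * 1356976800.0))
= 0.2929
erfc(0.2929) = 0.6787
C = 0.54 * 0.6787 = 0.3665%

0.3665


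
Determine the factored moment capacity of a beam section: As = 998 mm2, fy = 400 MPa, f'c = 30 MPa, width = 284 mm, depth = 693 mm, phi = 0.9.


a = As * fy / (0.85 * f'c * b)
= 998 * 400 / (0.85 * 30 * 284)
= 55.1229 mm
Mn = As * fy * (d - a/2) / 10^6
= 265.6431 kN-m
phi*Mn = 0.9 * 265.6431 = 239.08 kN-m

239.08


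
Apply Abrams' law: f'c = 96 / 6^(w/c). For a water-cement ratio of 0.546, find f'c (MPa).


f'c = 96 / 6^0.546
= 96 / 2.66
= 36.09 MPa

36.09


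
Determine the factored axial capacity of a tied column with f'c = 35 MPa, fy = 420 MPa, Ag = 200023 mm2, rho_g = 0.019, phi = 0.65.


Ast = rho * Ag = 0.019 * 200023 = 3800.437 mm2
phi*Pn = 0.65 * 0.80 * (0.85 * 35 * (200023 - 3800.437) + 420 * 3800.437) / 1000
= 3865.58 kN

3865.58


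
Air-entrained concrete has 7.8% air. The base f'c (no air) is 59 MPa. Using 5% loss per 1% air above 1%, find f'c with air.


Strength loss = (7.8 - 1) * 5 = 34.0%
f'c = 59 * (1 - 34.0/100)
= 38.94 MPa

38.94


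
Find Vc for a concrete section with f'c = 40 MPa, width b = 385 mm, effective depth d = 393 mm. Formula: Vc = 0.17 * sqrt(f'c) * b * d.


Vc = 0.17 * sqrt(40) * 385 * 393 / 1000
= 162.68 kN

162.68


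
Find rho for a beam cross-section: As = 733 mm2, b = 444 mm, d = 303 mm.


rho = As / (b * d)
= 733 / (444 * 303)
= 0.0054

0.0054


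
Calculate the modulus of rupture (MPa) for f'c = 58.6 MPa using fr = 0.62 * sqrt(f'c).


fr = 0.62 * sqrt(58.6)
= 4.746 MPa

4.746


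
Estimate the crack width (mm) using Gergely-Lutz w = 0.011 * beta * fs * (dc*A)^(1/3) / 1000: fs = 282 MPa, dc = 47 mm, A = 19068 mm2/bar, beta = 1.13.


w = 0.011 * beta * fs * (dc * A)^(1/3) / 1000
= 0.011 * 1.13 * 282 * (47 * 19068)^(1/3) / 1000
= 0.338 mm

0.338


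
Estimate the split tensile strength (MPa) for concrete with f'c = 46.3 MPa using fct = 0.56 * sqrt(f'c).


fct = 0.56 * sqrt(46.3)
= 0.56 * 6.804
= 3.81 MPa

3.81


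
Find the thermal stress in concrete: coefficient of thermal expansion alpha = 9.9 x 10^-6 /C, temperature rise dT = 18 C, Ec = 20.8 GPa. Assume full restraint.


sigma = alpha * dT * Ec
= 9.9e-6 * 18 * 20.8 * 1000
= 3.707 MPa

3.707


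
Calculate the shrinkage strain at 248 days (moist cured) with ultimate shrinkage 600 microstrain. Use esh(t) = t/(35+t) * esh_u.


esh(248) = 248 / (35 + 248) * 600
= 248 / 283 * 600
= 525.8 microstrain

525.8
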